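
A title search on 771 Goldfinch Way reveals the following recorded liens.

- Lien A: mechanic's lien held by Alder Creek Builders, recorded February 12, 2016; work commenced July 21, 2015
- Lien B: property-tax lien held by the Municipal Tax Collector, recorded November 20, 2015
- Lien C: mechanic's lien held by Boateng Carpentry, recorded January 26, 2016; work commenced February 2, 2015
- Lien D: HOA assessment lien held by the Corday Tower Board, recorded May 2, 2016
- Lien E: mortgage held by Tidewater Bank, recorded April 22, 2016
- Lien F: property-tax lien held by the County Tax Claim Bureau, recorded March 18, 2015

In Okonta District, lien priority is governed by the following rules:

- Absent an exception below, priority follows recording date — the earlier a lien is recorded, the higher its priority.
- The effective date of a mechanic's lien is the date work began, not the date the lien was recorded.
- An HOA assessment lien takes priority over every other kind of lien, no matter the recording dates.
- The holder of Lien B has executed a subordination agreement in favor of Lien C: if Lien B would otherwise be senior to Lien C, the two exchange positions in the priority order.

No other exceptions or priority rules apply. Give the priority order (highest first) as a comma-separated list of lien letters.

D, C, F, A, B, E

First, effective dates: A relates back to July 21, 2015 (work commenced); C relates back to February 2, 2015 (work commenced).
D, as an HOA assessment lien, has superpriority and ranks first.
The other liens, earliest effective date first: C (February 2, 2015), F (March 18, 2015), A (July 21, 2015), B (November 20, 2015), E (April 22, 2016).
B is already junior to C, so the subordination agreement changes nothing.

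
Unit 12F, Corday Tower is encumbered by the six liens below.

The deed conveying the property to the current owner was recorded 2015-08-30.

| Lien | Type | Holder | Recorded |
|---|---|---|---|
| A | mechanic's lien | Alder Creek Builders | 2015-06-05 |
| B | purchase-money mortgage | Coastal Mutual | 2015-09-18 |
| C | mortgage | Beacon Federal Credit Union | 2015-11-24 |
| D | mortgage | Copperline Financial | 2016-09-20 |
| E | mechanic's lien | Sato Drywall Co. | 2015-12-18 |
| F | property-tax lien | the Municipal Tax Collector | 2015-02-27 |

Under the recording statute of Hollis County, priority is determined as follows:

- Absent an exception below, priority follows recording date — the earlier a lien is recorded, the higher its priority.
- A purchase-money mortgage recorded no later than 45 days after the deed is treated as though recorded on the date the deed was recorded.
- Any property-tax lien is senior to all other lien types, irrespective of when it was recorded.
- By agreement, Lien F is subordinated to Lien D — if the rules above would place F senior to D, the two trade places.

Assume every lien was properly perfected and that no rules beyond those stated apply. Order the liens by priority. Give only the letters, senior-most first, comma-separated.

Effective dates: B relates back to the deed date 2015-08-30.
As a property-tax lien, F is senior to every other lien.
Ordering the rest by effective date: A (2015-06-05), B (2015-08-30), C (2015-11-24), E (2015-12-18), D (2016-09-20).
F is senior to D before the subordination, so the two trade places.

D, A, B, C, E, F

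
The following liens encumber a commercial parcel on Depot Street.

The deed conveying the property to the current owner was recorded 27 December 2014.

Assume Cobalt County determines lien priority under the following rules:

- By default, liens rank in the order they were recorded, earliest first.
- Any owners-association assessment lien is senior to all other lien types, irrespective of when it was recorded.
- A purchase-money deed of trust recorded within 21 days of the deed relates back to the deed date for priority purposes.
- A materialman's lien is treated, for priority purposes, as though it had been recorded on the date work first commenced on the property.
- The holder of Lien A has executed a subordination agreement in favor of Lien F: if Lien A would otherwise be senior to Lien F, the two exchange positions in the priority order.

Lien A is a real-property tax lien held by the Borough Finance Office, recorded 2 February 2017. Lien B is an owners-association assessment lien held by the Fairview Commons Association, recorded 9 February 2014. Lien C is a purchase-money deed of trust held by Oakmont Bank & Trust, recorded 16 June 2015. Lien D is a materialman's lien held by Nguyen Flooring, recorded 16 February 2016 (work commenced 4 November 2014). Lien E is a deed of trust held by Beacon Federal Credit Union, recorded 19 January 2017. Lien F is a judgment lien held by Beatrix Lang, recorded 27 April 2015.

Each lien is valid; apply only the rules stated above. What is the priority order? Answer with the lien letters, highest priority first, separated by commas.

Adjusting effective dates: C was recorded 171 days after the deed, outside the 21-day window, so it keeps its recording date; D relates back to 4 November 2014 (work commenced).
B is an owners-association assessment lien and takes priority over every other lien.
Remaining liens by effective date: D (4 November 2014), F (27 April 2015), C (16 June 2015), E (19 January 2017), A (2 February 2017).
Since A is not senior to F, the subordination leaves the order unchanged.

B, D, F, C, E, A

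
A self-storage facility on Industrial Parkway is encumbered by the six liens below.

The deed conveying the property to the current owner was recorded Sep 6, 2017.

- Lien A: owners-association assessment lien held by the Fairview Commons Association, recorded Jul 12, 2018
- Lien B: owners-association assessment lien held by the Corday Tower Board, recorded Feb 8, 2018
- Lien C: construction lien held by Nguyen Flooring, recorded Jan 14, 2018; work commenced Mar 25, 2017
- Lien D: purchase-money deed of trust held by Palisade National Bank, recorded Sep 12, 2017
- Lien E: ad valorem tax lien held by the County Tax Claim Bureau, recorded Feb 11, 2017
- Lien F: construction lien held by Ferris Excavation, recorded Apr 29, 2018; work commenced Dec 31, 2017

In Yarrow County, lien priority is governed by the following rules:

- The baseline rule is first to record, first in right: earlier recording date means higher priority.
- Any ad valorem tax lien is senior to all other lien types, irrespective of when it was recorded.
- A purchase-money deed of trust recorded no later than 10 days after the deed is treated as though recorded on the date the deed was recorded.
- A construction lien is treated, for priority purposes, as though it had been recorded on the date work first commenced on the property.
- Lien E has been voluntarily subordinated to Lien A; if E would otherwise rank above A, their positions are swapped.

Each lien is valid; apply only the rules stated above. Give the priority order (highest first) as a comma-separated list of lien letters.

First, effective dates: C is treated as recorded Mar 25, 2017, the work-commencement date; D relates back to the deed date Sep 6, 2017; F relates back to Dec 31, 2017 (work commenced).
E is an ad valorem tax lien, so it outranks all other liens regardless of date.
Remaining liens by effective date: C (Mar 25, 2017), D (Sep 6, 2017), F (Dec 31, 2017), B (Feb 8, 2018), A (Jul 12, 2018).
E is senior to A before the subordination, so the two trade places.

A, C, D, F, B, E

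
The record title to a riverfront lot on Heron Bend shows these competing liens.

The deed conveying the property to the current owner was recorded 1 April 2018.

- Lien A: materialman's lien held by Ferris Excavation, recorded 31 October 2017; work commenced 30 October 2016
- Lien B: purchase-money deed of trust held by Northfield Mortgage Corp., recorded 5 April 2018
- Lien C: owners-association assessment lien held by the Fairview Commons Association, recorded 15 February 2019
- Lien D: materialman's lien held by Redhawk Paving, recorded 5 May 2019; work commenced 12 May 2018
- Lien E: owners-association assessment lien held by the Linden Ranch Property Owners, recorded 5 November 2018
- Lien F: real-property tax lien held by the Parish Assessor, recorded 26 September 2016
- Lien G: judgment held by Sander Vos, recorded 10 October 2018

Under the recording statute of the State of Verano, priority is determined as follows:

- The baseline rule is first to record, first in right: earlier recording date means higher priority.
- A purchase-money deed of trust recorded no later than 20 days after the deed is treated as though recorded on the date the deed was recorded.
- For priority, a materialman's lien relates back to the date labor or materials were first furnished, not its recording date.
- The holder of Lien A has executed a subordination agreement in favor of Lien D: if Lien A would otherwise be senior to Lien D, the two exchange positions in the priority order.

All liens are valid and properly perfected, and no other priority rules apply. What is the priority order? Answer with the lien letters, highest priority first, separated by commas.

F, D, B, A, G, E, C

Effective dates: A's effective date is 30 October 2016, when work began; B relates back to the deed date 1 April 2018; D relates back to 12 May 2018 (work commenced).
By effective date: F (26 September 2016), A (30 October 2016), B (1 April 2018), D (12 May 2018), G (10 October 2018), E (5 November 2018), C (15 February 2019).
A would otherwise be senior to D, so under the subordination agreement A and D exchange positions.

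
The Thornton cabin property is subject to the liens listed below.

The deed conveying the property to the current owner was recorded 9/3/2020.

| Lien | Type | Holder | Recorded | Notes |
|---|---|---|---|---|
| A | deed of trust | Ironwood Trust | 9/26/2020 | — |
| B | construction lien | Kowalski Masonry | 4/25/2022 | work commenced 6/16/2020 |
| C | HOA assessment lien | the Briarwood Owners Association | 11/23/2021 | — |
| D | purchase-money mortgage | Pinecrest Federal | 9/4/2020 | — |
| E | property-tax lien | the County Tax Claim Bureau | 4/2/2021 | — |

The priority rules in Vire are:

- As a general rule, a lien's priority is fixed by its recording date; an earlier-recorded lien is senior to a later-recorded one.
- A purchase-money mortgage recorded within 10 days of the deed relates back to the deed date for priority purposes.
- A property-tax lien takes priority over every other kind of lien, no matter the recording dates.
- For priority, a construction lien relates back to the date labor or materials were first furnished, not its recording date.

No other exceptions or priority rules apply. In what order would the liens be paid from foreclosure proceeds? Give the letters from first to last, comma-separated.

E, B, D, A, C

Adjusting effective dates: B is treated as recorded 6/16/2020, the work-commencement date; D was recorded within the 10-day window, so its effective date is the deed date 9/3/2020.
E, as a property-tax lien, has superpriority and ranks first.
Among the remaining liens, by effective date: B (6/16/2020), D (9/3/2020), A (9/26/2020), C (11/23/2021).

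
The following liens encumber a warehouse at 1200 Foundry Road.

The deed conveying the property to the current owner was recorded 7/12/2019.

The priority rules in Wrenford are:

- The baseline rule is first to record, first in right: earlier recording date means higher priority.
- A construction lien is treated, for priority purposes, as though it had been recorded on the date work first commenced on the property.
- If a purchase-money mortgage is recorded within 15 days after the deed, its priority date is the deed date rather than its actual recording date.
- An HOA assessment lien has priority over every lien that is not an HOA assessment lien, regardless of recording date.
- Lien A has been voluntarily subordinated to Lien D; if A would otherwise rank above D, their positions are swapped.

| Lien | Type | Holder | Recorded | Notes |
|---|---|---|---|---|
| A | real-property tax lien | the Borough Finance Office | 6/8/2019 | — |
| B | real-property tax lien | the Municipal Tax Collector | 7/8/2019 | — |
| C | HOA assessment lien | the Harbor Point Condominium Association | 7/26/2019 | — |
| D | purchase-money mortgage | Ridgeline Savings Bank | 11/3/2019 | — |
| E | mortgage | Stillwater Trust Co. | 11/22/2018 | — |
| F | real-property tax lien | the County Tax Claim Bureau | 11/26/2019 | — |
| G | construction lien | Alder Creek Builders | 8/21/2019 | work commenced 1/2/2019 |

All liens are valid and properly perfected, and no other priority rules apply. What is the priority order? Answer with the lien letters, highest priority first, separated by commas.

First, effective dates: D was recorded 114 days after the deed — beyond 15 days — so no relation-back applies; G's effective date is 1/2/2019, when work began.
C, as an HOA assessment lien, has superpriority and ranks first.
The other liens, earliest effective date first: E (11/22/2018), G (1/2/2019), A (6/8/2019), B (7/8/2019), D (11/3/2019), F (11/26/2019).
The subordination applies — A was senior to D — so A and D swap.

C, E, G, D, B, A, F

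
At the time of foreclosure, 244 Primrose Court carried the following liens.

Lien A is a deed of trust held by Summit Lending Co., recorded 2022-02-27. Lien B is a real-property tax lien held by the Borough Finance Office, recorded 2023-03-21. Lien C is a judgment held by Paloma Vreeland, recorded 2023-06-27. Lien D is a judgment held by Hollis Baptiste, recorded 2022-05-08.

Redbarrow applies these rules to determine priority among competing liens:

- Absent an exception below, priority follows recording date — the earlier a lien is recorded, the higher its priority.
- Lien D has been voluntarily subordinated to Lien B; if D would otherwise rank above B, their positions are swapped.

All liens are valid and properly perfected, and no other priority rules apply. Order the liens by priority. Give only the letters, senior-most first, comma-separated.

Ordering by effective date: A (2022-02-27), D (2022-05-08), B (2023-03-21), C (2023-06-27).
The subordination applies — D was senior to B — so D and B swap.

A, B, D, C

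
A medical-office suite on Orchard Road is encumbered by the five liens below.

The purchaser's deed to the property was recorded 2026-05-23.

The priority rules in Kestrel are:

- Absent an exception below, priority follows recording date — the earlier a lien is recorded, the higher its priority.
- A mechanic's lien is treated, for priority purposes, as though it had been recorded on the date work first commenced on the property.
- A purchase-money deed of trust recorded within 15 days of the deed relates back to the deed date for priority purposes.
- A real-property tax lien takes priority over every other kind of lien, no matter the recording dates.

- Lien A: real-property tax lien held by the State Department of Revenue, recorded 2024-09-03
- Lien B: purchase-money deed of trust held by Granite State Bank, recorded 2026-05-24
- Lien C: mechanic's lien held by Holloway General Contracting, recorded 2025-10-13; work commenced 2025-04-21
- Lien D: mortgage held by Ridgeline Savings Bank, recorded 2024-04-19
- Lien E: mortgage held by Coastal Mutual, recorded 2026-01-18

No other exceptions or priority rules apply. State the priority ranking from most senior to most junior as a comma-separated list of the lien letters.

A, D, C, E, B

Effective dates: B was recorded within the 15-day window, so its effective date is the deed date 2026-05-23; C's effective date is 2025-04-21, when work began.
A, as a real-property tax lien, has superpriority and ranks first.
Remaining liens by effective date: D (2024-04-19), C (2025-04-21), E (2026-01-18), B (2026-05-23).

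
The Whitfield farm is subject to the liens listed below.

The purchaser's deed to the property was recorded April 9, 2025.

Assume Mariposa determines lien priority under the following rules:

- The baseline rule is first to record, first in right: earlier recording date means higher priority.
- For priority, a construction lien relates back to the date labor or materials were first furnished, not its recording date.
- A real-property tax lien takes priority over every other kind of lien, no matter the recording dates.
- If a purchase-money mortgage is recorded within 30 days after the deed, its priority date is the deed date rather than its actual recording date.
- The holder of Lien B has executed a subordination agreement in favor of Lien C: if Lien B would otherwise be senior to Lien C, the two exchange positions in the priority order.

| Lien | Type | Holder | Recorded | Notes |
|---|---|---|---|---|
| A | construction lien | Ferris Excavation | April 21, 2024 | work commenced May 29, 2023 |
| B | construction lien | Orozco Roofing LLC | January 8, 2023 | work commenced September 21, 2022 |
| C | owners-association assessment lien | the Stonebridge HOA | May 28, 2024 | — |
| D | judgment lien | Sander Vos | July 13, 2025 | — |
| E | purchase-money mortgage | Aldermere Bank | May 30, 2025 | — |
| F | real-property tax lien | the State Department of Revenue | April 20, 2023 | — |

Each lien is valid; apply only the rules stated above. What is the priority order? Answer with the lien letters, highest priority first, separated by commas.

First, effective dates: A is treated as recorded May 29, 2023, the work-commencement date; B relates back to September 21, 2022 (work commenced); E was recorded 51 days after the deed — beyond 30 days — so no relation-back applies.
F, as a real-property tax lien, has superpriority and ranks first.
Ordering the rest by effective date: B (September 21, 2022), A (May 29, 2023), C (May 28, 2024), E (May 30, 2025), D (July 13, 2025).
B is senior to C before the subordination, so the two trade places.

F, C, A, B, E, D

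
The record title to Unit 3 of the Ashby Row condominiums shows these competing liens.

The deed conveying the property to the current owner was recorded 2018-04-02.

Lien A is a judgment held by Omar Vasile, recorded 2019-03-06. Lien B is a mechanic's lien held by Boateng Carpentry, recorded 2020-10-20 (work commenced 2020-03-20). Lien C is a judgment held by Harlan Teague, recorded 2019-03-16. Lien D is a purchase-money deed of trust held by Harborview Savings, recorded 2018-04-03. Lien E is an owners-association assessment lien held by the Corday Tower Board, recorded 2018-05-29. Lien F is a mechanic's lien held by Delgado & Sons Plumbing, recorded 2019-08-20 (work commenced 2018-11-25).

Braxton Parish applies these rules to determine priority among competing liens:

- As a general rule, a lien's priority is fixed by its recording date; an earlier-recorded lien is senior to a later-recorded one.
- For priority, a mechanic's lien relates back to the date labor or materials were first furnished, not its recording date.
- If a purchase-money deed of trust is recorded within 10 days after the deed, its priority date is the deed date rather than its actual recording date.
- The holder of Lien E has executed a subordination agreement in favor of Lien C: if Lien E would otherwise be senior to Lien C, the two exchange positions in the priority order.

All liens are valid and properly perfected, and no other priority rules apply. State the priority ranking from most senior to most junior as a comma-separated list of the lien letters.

D, C, F, A, E, B

Effective dates after the stated exceptions: B's effective date is 2020-03-20, when work began; D relates back to the deed date 2018-04-02; F relates back to 2018-11-25 (work commenced).
By effective date, earliest first: D (2018-04-02), E (2018-05-29), F (2018-11-25), A (2019-03-06), C (2019-03-16), B (2020-03-20).
E is senior to C before the subordination, so the two trade places.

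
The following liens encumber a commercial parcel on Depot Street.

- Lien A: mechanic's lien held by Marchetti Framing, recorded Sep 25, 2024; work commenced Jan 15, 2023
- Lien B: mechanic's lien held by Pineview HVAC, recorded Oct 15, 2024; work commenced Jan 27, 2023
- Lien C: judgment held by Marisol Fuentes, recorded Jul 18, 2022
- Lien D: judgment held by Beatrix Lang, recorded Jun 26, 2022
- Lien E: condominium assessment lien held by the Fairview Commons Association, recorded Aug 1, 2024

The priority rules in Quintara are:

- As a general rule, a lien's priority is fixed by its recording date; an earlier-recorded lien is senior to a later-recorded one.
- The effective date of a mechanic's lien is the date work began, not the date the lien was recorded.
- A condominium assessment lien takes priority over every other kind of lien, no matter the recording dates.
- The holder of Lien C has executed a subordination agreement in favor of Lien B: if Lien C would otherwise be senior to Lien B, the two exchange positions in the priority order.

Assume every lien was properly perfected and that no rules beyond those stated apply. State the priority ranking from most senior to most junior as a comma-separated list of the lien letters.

E, D, B, A, C

First, effective dates: A's effective date is Jan 15, 2023, when work began; B relates back to Jan 27, 2023 (work commenced).
As a condominium assessment lien, E is senior to every other lien.
Ordering the rest by effective date: D (Jun 26, 2022), C (Jul 18, 2022), A (Jan 15, 2023), B (Jan 27, 2023).
C would otherwise be senior to B, so under the subordination agreement C and B exchange positions.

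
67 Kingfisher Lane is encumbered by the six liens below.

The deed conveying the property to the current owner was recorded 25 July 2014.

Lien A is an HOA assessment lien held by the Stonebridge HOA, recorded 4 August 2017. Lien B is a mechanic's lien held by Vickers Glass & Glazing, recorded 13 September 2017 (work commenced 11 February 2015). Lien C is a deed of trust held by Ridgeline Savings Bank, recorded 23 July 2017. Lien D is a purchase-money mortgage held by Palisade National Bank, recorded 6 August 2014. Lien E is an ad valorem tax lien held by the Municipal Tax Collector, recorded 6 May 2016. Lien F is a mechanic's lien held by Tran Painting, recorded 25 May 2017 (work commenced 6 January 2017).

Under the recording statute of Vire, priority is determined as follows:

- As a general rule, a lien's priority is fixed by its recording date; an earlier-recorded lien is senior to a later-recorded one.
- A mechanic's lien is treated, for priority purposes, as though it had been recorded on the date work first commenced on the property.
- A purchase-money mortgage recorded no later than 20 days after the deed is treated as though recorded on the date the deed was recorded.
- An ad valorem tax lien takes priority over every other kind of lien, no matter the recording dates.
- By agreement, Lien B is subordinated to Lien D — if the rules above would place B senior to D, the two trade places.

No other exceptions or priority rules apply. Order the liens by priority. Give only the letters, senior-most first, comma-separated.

Effective dates after the stated exceptions: B's effective date is 11 February 2015, when work began; D's effective date is the deed date, 25 July 2014; F is treated as recorded 6 January 2017, the work-commencement date.
E, as an ad valorem tax lien, has superpriority and ranks first.
Remaining liens by effective date: D (25 July 2014), B (11 February 2015), F (6 January 2017), C (23 July 2017), A (4 August 2017).
B already ranks below D; the subordination has no effect.

E, D, B, F, C, A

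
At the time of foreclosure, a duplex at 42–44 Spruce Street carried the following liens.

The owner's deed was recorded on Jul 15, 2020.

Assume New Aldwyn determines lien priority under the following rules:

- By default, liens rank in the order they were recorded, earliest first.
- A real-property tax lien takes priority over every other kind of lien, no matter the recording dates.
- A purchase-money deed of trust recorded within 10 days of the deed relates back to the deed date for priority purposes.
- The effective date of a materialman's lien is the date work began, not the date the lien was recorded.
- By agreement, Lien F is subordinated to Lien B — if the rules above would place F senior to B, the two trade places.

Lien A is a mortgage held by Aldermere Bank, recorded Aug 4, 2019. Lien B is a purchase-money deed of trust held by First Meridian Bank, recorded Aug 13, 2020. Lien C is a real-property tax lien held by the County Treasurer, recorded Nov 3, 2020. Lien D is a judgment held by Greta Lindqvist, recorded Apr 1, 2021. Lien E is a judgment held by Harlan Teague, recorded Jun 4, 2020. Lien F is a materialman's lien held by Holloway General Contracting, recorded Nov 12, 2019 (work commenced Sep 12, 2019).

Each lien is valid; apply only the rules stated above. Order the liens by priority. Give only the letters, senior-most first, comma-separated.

Effective dates after the stated exceptions: B was recorded 29 days after the deed, outside the 10-day window, so it keeps its recording date; F relates back to Sep 12, 2019 (work commenced).
C is a real-property tax lien, so it outranks all other liens regardless of date.
The other liens, earliest effective date first: A (Aug 4, 2019), F (Sep 12, 2019), E (Jun 4, 2020), B (Aug 13, 2020), D (Apr 1, 2021).
Because F would otherwise rank above B, the subordination swaps them.

C, A, B, E, F, D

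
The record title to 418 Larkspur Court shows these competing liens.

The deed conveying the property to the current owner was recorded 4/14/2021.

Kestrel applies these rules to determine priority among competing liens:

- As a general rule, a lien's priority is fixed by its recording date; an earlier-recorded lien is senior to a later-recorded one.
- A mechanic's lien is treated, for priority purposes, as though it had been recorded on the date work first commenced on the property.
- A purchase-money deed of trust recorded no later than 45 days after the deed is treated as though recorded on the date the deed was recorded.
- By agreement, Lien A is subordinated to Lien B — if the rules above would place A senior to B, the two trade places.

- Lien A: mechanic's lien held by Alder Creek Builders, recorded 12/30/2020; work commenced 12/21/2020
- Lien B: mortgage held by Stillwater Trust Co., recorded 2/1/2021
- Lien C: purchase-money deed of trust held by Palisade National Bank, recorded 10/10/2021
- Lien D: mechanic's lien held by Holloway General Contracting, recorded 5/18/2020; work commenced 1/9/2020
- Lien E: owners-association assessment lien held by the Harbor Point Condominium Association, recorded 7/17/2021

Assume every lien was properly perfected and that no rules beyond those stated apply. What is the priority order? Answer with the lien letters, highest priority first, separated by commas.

D, B, A, E, C

Adjusting effective dates: A is treated as recorded 12/21/2020, the work-commencement date; C was recorded 179 days after the deed — beyond 45 days — so no relation-back applies; D is treated as recorded 1/9/2020, the work-commencement date.
Ordering by effective date: D (1/9/2020), A (12/21/2020), B (2/1/2021), E (7/17/2021), C (10/10/2021).
A is senior to B before the subordination, so the two trade places.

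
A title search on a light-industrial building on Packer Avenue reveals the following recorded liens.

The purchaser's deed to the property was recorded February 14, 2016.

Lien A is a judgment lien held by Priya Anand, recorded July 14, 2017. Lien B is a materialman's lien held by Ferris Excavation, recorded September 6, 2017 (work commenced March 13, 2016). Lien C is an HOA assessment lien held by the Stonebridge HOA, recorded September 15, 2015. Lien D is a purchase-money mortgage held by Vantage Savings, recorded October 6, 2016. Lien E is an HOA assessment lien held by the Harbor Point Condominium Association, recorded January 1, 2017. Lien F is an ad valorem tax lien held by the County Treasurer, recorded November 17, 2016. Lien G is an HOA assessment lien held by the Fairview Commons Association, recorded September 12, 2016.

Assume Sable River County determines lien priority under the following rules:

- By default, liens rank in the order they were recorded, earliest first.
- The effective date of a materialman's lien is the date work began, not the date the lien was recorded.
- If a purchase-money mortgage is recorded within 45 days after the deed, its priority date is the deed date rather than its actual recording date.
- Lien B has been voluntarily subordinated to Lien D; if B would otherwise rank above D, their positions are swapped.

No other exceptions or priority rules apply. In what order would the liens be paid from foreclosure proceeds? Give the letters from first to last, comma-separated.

C, D, G, B, F, E, A

Adjusting effective dates: B relates back to March 13, 2016 (work commenced); D was recorded 235 days after the deed, outside the 45-day window, so it keeps its recording date.
Sorted by effective date: C (September 15, 2015), B (March 13, 2016), G (September 12, 2016), D (October 6, 2016), F (November 17, 2016), E (January 1, 2017), A (July 14, 2017).
B is senior to D before the subordination, so the two trade places.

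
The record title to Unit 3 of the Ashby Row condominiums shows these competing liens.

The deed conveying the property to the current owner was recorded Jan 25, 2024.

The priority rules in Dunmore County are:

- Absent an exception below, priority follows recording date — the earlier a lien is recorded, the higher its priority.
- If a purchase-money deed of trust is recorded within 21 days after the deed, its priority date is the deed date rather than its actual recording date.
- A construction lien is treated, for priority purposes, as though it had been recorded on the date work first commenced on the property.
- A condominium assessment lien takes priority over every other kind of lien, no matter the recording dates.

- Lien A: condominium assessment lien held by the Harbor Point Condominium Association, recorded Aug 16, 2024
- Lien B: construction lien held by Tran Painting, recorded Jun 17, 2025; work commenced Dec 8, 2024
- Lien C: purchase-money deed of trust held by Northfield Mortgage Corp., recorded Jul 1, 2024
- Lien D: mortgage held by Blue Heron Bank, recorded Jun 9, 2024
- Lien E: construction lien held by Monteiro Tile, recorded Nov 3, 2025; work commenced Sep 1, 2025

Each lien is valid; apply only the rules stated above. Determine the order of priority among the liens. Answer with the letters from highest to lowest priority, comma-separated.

A, D, C, B, E

First, effective dates: B's effective date is Dec 8, 2024, when work began; C was recorded 158 days after the deed, outside the 21-day window, so it keeps its recording date; E's effective date is Sep 1, 2025, when work began.
As a condominium assessment lien, A is senior to every other lien.
Ordering the rest by effective date: D (Jun 9, 2024), C (Jul 1, 2024), B (Dec 8, 2024), E (Sep 1, 2025).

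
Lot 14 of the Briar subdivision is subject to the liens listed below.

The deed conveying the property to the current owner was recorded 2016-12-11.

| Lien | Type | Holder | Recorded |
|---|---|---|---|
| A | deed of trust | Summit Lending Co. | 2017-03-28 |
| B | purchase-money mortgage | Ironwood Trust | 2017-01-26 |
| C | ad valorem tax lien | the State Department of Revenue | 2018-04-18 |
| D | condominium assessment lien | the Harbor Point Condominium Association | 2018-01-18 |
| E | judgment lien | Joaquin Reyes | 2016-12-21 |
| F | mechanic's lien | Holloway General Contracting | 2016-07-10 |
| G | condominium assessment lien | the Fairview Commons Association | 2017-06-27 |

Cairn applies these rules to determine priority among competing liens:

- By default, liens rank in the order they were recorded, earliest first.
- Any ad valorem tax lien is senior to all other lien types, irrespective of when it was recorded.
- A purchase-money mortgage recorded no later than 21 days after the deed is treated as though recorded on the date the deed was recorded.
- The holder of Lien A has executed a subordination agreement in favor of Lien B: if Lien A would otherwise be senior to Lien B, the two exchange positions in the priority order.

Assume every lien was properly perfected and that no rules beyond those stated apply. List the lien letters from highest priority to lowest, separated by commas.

First, effective dates: B was recorded 46 days after the deed — beyond 21 days — so no relation-back applies.
As an ad valorem tax lien, C is senior to every other lien.
Ordering the rest by effective date: F (2016-07-10), E (2016-12-21), B (2017-01-26), A (2017-03-28), G (2017-06-27), D (2018-01-18).
Since A is not senior to B, the subordination leaves the order unchanged.

C, F, E, B, A, G, D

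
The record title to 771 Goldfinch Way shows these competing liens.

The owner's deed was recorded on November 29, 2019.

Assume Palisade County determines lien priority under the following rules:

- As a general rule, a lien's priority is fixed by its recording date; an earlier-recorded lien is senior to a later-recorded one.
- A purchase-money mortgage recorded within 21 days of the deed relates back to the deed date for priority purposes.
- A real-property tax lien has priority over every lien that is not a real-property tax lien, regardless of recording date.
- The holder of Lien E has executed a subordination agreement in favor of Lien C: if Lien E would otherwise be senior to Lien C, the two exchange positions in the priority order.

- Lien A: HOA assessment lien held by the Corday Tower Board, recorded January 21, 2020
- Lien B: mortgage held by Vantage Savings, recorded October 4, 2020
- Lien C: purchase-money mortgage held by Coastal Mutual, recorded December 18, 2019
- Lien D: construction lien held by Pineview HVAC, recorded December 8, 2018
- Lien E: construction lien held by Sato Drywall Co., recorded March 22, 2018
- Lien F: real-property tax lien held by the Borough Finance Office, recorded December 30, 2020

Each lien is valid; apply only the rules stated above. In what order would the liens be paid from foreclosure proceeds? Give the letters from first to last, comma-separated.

F, C, D, E, A, B

First, effective dates: C's effective date is the deed date, November 29, 2019.
F is a real-property tax lien and takes priority over every other lien.
Among the remaining liens, by effective date: E (March 22, 2018), D (December 8, 2018), C (November 29, 2019), A (January 21, 2020), B (October 4, 2020).
The subordination applies — E was senior to C — so E and C swap.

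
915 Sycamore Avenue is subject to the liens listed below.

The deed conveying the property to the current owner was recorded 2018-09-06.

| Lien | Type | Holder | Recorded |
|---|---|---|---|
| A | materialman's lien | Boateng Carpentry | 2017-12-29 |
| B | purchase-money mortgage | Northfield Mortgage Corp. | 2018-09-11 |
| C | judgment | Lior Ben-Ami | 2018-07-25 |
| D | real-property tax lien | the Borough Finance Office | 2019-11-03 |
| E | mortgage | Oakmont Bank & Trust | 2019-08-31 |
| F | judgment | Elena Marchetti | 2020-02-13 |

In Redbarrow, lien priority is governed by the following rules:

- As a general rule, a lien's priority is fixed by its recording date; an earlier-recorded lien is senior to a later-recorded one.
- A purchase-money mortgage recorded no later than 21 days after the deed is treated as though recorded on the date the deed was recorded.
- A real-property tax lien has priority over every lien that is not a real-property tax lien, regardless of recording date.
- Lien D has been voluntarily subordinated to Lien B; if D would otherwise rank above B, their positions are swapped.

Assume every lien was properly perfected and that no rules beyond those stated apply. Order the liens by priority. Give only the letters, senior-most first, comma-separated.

B, A, C, D, E, F

Adjusting effective dates: B relates back to the deed date 2018-09-06.
D is a real-property tax lien and takes priority over every other lien.
Remaining liens by effective date: A (2017-12-29), C (2018-07-25), B (2018-09-06), E (2019-08-31), F (2020-02-13).
D would otherwise be senior to B, so under the subordination agreement D and B exchange positions.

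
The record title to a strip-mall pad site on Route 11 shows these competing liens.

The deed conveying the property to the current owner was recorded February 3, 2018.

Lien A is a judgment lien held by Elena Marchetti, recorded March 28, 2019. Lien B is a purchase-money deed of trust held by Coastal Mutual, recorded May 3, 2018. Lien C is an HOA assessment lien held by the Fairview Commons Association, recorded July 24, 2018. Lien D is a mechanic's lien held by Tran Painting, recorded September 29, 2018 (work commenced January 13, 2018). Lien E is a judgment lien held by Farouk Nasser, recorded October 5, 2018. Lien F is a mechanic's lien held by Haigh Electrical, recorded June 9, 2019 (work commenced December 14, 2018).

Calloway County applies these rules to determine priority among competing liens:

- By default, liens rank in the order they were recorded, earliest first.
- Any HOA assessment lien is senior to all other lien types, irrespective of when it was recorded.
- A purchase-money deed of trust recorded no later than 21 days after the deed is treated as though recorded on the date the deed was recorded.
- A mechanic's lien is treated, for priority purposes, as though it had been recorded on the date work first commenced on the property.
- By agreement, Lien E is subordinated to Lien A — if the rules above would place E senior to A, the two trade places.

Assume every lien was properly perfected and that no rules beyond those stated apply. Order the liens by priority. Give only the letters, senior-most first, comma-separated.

Effective dates after the stated exceptions: B was recorded 89 days after the deed — beyond 21 days — so no relation-back applies; D's effective date is January 13, 2018, when work began; F relates back to December 14, 2018 (work commenced).
C, as an HOA assessment lien, has superpriority and ranks first.
The other liens, earliest effective date first: D (January 13, 2018), B (May 3, 2018), E (October 5, 2018), F (December 14, 2018), A (March 28, 2019).
The subordination applies — E was senior to A — so E and A swap.

C, D, B, A, F, E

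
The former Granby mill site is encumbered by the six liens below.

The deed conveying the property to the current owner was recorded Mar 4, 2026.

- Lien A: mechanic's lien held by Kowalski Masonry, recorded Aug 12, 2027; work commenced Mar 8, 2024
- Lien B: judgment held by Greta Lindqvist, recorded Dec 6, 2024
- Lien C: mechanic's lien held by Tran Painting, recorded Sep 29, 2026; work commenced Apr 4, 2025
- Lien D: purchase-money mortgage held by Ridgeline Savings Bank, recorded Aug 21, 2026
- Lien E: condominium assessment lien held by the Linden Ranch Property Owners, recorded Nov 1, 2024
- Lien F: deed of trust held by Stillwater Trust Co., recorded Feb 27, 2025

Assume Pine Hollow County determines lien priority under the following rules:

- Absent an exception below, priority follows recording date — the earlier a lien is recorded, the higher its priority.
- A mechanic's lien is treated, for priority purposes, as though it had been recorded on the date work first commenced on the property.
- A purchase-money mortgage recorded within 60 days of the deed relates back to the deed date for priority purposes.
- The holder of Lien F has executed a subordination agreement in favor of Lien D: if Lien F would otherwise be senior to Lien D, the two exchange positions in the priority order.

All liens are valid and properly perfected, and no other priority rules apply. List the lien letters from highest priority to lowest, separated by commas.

A, E, B, D, C, F

Effective dates after the stated exceptions: A's effective date is Mar 8, 2024, when work began; C is treated as recorded Apr 4, 2025, the work-commencement date; D was recorded 170 days after the deed — beyond 60 days — so no relation-back applies.
By effective date: A (Mar 8, 2024), E (Nov 1, 2024), B (Dec 6, 2024), F (Feb 27, 2025), C (Apr 4, 2025), D (Aug 21, 2026).
The subordination applies — F was senior to D — so F and D swap.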